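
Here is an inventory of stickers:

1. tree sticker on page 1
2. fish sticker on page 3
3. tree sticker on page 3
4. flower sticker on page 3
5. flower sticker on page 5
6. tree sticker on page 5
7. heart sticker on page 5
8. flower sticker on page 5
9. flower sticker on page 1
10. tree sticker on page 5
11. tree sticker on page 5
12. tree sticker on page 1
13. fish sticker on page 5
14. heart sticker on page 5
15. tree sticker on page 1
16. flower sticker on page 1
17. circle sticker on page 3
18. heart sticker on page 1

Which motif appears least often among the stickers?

circle

Counts by motif: tree 7, flower 5, heart 3, fish 2, circle 1.
The minimum is 1, held uniquely by circle.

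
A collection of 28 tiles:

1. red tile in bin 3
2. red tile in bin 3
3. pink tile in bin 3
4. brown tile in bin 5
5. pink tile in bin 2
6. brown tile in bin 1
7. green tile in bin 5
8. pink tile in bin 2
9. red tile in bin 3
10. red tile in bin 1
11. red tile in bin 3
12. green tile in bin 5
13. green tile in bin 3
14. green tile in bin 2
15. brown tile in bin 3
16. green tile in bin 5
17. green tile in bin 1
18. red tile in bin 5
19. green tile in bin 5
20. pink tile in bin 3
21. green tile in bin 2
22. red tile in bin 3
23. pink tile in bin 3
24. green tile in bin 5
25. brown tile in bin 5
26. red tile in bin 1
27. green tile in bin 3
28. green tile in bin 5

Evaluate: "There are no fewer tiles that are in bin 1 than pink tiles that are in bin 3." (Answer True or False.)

True

tiles in bin 1: 4.
pink tiles in bin 3: 3.
The claim requires 4 ≥ 3, which holds.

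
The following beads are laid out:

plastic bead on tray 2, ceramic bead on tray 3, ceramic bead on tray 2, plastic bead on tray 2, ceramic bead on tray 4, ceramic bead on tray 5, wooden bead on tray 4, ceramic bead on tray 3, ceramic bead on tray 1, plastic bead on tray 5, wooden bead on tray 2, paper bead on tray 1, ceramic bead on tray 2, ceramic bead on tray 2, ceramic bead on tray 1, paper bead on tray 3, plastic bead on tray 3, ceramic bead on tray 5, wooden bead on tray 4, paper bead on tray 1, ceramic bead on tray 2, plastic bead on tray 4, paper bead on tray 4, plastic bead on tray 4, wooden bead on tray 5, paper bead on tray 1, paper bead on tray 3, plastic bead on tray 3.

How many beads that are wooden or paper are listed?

10

paper: 6; wooden: 4; together 6 + 4 = 10.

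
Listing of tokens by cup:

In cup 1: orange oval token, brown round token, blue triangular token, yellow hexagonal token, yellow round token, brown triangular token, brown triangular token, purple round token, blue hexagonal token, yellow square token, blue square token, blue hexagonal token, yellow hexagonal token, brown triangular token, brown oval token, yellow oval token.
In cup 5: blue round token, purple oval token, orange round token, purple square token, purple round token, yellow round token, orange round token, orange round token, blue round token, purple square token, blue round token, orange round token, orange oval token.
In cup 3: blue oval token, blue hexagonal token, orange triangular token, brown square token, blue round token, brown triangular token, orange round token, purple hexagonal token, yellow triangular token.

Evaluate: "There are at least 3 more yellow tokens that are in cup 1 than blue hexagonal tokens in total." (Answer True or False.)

yellow tokens in cup 1: 5.
blue hexagonal tokens: 3.
The claim requires 5 − 3 = 2 ≥ 3, which does not hold.

False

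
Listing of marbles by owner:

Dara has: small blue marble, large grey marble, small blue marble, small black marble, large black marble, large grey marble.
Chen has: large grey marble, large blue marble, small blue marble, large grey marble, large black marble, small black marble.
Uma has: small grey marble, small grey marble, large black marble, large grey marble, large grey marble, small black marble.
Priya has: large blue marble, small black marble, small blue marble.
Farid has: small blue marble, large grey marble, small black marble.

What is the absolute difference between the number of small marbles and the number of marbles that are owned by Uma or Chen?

small marbles: 12. marbles owned by Uma or Chen: 12.
|12 − 12| = 12 − 12 = 0.

0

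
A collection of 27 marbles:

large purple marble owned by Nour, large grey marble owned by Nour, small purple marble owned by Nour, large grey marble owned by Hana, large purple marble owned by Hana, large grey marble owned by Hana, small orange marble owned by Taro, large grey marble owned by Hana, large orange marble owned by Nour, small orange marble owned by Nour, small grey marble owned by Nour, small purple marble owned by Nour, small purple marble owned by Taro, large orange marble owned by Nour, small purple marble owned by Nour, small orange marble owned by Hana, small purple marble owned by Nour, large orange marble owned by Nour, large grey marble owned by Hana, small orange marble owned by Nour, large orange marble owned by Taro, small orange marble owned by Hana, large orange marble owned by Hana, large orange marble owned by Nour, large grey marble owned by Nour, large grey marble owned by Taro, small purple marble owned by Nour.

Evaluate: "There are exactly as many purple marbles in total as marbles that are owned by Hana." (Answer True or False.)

True

purple marbles: 8.
marbles owned by Hana: 8.
The claim requires 8 = 8, which holds.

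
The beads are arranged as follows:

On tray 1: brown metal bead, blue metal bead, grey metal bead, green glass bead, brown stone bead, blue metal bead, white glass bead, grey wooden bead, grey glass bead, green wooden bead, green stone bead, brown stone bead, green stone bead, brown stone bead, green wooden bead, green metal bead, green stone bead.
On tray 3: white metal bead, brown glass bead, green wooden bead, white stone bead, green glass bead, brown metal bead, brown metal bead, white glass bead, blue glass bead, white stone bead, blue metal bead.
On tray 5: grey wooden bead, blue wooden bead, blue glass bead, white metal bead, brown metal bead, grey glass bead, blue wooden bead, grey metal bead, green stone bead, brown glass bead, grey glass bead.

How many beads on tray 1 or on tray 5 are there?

on tray 1: 17; on tray 5: 11; together 17 + 11 = 28.

28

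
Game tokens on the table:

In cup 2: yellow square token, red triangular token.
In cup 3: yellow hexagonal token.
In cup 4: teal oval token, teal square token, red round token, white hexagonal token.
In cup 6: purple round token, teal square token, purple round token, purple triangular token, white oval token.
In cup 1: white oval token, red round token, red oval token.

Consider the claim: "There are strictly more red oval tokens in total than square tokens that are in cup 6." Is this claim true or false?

False

|red oval tokens| = 1.
|square tokens in cup 6| = 1.
The claim requires 1 > 1, which does not hold.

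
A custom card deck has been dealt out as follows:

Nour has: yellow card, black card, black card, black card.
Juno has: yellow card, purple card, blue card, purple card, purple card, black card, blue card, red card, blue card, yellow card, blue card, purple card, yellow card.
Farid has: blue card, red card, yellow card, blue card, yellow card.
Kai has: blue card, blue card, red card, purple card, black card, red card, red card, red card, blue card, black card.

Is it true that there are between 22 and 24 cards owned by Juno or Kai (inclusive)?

True

|cards owned by Juno or Kai| = 23.
The claim requires 22 ≤ 23 ≤ 24, which holds.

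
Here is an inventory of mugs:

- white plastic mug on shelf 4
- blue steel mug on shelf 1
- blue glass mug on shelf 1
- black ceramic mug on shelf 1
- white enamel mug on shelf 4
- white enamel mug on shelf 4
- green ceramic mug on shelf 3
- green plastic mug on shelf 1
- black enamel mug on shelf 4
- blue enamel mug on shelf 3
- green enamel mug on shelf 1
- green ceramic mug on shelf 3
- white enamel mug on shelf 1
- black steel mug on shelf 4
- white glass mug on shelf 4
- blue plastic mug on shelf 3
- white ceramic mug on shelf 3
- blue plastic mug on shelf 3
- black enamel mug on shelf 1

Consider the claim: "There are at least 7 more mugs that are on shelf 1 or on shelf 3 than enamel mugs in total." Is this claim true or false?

There are 13 mugs on shelf 1 or on shelf 3.
There are 7 enamel mugs.
The claim requires 13 − 7 = 6 ≥ 7, which does not hold.

False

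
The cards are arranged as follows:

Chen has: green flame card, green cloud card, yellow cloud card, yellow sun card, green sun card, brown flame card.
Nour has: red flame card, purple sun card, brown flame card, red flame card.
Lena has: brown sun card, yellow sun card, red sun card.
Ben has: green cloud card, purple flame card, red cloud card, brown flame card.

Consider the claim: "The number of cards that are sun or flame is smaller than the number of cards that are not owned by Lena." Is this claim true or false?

|cards that are sun or flame| = 13.
|cards that are not owned by Lena| = 14.
The claim requires 13 < 14, which holds.

True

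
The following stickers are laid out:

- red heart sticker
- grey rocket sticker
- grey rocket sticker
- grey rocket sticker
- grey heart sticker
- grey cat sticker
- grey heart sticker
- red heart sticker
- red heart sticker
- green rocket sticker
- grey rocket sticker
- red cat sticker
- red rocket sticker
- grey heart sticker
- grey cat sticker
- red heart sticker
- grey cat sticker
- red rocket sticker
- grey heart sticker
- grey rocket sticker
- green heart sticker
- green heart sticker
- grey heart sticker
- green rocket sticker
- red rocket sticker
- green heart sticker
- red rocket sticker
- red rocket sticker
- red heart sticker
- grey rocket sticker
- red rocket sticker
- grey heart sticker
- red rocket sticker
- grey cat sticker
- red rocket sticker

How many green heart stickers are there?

3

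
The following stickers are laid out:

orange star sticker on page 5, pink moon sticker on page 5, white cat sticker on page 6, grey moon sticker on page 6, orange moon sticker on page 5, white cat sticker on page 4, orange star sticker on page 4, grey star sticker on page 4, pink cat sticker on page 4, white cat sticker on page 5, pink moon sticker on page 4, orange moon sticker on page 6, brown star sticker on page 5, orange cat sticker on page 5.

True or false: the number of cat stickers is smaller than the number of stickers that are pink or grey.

False

|cat stickers| = 5.
|stickers that are pink or grey| = 5.
The claim requires 5 < 5, which does not hold.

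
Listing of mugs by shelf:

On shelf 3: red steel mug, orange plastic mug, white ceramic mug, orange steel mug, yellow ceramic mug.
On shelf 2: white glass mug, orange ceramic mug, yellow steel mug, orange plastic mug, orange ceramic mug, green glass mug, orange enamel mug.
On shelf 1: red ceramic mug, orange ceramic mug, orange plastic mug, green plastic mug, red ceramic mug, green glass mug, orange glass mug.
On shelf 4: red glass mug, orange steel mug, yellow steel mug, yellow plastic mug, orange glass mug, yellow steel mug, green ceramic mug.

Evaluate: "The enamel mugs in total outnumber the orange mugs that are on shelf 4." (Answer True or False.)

enamel mugs: 1.
orange mugs on shelf 4: 2.
The claim requires 1 > 2, which does not hold.

False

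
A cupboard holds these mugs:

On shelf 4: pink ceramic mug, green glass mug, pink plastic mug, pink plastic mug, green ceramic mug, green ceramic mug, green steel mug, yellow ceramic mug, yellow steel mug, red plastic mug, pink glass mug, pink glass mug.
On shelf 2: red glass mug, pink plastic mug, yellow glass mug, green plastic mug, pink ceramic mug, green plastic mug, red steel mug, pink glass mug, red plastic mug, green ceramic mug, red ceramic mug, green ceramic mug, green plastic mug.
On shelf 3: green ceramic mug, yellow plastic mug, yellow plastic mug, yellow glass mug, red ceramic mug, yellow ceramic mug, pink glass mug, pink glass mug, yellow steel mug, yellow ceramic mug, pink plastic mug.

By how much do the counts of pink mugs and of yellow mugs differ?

pink mugs: 11. yellow mugs: 9.
|11 − 9| = 11 − 9 = 2.

2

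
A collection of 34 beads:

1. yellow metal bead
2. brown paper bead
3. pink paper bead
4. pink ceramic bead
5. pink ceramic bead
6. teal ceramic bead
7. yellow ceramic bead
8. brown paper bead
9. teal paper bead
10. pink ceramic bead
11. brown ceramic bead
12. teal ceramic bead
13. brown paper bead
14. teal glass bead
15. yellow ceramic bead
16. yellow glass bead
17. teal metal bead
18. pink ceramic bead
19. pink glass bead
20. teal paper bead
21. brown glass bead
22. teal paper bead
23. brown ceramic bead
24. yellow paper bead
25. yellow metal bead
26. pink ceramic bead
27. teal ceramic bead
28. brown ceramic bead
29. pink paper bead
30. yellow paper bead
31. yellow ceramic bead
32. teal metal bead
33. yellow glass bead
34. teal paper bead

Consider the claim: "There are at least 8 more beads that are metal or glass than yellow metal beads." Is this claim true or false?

False

There are 9 beads that are metal or glass.
There are 2 yellow metal beads.
The claim requires 9 − 2 = 7 ≥ 8, which does not hold.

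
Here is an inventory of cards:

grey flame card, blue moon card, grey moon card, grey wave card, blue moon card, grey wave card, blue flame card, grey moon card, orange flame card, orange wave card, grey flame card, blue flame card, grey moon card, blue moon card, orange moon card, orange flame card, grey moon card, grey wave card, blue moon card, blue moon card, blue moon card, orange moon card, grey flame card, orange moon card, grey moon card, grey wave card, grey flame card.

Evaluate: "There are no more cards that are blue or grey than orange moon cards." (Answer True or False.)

False

|cards that are blue or grey| = 21.
|orange moon cards| = 3.
The claim requires 21 ≤ 3, which does not hold.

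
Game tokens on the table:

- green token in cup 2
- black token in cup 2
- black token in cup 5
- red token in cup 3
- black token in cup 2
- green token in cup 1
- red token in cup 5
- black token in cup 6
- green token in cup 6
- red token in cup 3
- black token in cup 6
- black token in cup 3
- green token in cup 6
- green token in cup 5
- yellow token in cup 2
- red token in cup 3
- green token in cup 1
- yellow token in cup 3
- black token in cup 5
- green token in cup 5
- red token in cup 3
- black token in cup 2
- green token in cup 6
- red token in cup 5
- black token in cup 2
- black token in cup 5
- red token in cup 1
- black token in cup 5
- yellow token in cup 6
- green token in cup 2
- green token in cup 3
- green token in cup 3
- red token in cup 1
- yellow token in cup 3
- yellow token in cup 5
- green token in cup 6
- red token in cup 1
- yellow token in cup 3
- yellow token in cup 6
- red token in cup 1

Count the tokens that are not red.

30

Total tokens: 40; with the excluded value: 10; remaining 40 − 10 = 30.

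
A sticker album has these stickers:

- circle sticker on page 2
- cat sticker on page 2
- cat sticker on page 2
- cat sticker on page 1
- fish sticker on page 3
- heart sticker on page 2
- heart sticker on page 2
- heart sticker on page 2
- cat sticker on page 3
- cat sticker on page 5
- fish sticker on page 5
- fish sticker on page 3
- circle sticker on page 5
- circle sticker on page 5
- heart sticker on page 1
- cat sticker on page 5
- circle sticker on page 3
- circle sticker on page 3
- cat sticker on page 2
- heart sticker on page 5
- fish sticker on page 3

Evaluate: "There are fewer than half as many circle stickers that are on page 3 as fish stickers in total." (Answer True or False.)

circle stickers on page 3: 2.
fish stickers: 4.
The claim requires 2 × 2 = 4 < 4, which does not hold.

False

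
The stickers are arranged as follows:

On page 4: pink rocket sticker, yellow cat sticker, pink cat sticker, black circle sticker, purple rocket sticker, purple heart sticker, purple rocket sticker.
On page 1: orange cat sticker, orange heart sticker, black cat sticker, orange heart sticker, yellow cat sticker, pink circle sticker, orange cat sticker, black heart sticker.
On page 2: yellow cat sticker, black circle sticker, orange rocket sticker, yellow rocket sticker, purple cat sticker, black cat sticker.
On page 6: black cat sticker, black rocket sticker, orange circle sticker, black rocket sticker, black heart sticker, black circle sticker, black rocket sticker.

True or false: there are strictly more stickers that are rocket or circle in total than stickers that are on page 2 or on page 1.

|stickers that are rocket or circle| = 13.
|stickers on page 2 or on page 1| = 14.
The claim requires 13 > 14, which does not hold.

False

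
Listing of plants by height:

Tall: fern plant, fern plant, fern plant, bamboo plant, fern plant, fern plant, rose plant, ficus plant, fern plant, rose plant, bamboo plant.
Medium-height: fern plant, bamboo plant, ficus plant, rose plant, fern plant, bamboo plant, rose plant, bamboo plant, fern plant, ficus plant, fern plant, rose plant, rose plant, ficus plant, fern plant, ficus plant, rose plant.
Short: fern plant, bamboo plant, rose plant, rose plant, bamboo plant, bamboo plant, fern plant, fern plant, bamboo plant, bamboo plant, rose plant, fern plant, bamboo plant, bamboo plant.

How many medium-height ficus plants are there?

4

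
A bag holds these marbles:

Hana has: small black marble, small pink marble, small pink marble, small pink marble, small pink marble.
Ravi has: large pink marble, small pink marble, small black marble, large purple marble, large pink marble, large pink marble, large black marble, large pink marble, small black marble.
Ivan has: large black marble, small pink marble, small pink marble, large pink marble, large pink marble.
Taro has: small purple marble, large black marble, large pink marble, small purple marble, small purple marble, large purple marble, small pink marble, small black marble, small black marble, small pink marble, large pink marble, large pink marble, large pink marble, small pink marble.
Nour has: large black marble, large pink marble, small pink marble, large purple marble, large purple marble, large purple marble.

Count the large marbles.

20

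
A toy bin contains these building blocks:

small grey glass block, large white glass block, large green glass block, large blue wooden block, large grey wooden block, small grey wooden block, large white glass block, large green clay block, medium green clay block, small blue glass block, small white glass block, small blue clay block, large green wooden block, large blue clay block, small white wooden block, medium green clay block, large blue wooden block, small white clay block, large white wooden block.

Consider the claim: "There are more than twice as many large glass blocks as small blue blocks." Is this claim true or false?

|large glass blocks| = 3.
|small blue blocks| = 2.
The claim requires 3 > 2 × 2 = 4, which does not hold.

False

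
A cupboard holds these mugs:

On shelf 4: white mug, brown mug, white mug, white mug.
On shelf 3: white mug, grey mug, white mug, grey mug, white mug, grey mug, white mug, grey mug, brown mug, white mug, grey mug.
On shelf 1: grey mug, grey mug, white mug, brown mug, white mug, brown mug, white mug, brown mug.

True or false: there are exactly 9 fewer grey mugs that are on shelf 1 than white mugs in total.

grey mugs on shelf 1: 2.
white mugs: 11.
The claim requires 11 − 2 (= 9) to equal 9, which holds.

True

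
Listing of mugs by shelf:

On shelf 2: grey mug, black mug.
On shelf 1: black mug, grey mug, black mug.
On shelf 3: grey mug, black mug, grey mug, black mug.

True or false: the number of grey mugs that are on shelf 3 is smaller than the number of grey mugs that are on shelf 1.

False

grey mugs on shelf 3: 2.
grey mugs on shelf 1: 1.
The claim requires 2 < 1, which does not hold.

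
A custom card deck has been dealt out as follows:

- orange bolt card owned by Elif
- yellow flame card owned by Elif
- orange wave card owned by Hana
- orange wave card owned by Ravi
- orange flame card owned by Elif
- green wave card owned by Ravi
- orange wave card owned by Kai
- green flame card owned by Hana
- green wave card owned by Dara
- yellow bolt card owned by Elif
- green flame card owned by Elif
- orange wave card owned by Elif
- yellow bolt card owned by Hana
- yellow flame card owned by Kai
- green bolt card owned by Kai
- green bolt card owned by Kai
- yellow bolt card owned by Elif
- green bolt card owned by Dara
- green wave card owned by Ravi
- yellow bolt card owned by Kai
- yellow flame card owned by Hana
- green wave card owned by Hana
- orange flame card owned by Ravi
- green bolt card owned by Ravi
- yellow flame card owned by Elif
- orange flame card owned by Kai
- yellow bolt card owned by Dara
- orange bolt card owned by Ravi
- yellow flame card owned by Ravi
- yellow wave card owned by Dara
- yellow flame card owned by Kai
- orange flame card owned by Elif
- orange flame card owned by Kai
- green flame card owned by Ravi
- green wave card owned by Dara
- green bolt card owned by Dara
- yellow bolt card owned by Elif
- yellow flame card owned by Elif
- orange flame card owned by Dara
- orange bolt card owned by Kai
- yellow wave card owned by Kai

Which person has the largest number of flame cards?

Elif

Counts by player (restricted to flame cards): Elif→6, Kai→4, Ravi→3, Hana→2, Dara→1.
The maximum is 6, held uniquely by Elif.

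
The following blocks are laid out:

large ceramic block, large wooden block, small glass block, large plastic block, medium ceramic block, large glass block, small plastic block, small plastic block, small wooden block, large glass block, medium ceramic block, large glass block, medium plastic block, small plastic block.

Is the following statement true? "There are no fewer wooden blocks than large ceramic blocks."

There are 2 wooden blocks.
There is 1 large ceramic block.
The claim requires 2 ≥ 1, which holds.

True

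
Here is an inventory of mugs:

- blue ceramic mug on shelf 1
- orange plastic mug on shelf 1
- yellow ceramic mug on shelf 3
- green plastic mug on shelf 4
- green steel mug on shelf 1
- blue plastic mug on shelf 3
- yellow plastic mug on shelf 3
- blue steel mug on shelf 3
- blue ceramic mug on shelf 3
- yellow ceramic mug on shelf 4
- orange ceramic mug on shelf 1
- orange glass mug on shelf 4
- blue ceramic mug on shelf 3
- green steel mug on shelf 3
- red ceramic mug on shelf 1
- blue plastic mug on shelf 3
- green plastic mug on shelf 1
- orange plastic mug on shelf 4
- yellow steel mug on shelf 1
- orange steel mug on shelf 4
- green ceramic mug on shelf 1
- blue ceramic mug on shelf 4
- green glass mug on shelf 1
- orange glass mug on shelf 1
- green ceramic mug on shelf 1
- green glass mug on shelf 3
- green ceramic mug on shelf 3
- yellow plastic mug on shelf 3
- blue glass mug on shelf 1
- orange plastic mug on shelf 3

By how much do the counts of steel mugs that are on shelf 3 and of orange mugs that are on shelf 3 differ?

steel mugs on shelf 3: 2. orange mugs on shelf 3: 1.
|2 − 1| = 2 − 1 = 1.

1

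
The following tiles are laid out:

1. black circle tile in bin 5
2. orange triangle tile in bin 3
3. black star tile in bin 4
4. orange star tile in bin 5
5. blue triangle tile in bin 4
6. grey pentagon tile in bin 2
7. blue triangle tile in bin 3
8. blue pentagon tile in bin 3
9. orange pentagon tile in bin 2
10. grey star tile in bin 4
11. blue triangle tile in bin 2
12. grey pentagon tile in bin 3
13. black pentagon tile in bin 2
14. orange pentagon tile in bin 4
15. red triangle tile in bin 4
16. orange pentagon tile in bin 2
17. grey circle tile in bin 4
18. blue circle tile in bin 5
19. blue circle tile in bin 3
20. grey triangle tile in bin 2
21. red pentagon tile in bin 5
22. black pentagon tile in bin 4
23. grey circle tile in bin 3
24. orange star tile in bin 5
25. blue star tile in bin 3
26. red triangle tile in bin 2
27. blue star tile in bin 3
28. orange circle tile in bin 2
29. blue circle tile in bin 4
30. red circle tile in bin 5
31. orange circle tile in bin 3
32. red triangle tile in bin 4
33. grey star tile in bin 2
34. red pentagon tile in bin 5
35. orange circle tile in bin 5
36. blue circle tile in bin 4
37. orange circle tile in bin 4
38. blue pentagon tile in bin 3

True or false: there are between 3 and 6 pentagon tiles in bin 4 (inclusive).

There are 2 pentagon tiles in bin 4.
The claim requires 3 ≤ 2 ≤ 6, which does not hold.

False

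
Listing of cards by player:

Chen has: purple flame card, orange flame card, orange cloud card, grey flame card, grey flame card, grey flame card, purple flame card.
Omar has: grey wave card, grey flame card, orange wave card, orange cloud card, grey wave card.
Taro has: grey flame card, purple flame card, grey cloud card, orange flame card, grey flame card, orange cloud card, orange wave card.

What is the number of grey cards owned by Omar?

3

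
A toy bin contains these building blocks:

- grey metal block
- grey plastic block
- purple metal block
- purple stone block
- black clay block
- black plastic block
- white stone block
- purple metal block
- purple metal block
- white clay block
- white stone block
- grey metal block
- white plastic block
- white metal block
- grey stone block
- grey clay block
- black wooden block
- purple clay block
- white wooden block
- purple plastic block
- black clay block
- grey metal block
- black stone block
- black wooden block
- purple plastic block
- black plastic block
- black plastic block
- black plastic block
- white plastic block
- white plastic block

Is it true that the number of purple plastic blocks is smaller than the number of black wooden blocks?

There are 2 purple plastic blocks.
There are 2 black wooden blocks.
The claim requires 2 < 2, which does not hold.

False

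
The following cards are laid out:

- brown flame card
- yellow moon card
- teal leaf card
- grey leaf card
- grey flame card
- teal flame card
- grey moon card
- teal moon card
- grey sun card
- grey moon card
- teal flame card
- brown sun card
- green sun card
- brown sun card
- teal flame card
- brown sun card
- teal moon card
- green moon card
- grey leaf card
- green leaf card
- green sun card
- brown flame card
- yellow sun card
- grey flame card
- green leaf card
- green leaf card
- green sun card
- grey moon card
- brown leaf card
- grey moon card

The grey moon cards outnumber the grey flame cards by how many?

grey moon cards: 4.
grey flame cards: 2.
4 − 2 = 2.

2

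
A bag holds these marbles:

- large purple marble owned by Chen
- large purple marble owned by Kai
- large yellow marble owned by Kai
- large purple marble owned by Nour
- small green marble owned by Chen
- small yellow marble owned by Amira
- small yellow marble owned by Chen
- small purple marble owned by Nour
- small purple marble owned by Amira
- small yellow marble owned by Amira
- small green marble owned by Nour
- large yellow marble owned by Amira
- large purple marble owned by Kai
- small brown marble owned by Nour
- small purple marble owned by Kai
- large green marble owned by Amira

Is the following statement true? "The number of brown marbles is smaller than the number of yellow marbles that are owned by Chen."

False

There is 1 brown marble.
Count of yellow marbles owned by Chen: 1.
The claim requires 1 < 1, which does not hold.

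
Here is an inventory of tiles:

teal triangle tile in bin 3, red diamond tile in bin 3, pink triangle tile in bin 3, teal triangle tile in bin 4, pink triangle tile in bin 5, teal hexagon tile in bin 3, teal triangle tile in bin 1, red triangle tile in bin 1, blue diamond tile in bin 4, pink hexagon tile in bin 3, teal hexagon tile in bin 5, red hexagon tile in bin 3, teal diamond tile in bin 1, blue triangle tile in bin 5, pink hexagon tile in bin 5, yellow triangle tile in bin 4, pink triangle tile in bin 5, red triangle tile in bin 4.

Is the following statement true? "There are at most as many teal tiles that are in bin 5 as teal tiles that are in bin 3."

True

|teal tiles in bin 5| = 1.
|teal tiles in bin 3| = 2.
The claim requires 1 ≤ 2, which holds.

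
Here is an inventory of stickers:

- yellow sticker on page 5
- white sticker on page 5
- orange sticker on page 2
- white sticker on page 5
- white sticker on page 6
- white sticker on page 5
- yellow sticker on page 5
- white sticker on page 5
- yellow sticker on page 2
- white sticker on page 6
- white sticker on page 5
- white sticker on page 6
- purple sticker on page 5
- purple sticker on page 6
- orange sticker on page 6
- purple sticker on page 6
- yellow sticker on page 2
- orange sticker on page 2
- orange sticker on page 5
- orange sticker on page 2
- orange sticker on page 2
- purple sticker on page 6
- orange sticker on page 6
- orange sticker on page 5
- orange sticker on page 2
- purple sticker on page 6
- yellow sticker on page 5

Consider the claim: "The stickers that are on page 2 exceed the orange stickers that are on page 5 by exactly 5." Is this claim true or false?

True

|stickers on page 2| = 7.
|orange stickers on page 5| = 2.
The claim requires 7 − 2 (= 5) to equal 5, which holds.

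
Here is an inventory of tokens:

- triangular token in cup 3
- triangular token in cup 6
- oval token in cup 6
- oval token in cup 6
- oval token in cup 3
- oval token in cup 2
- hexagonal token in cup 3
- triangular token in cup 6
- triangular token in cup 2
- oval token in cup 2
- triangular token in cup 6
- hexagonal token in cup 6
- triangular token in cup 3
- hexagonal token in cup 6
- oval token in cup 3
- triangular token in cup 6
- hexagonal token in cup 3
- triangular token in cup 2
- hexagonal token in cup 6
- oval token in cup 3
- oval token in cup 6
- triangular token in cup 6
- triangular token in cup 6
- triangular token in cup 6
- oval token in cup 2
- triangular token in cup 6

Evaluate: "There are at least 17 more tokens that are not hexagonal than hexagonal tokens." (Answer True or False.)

False

tokens that are not hexagonal: 21.
hexagonal tokens: 5.
The claim requires 21 − 5 = 16 ≥ 17, which does not hold.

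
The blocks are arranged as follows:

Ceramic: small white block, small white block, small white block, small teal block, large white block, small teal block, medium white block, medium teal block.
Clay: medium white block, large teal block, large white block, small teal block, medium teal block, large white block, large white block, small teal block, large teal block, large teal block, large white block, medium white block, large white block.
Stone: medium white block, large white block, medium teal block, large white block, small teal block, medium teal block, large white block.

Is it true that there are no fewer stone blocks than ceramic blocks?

False

There are 7 stone blocks.
There are 8 ceramic blocks.
The claim requires 7 ≥ 8, which does not hold.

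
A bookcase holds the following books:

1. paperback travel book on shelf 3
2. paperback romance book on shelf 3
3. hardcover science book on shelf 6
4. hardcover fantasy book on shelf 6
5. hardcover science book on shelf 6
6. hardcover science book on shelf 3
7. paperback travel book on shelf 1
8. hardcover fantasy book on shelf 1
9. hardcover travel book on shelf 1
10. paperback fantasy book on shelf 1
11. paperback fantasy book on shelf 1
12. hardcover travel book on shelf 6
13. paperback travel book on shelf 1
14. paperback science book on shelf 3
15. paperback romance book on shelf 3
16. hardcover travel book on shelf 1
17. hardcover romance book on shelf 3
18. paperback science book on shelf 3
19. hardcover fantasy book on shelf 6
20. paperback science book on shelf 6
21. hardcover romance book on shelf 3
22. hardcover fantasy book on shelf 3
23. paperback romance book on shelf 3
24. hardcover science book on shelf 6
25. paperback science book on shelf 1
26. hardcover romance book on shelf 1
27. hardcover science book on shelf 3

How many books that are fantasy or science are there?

15

fantasy: 6; science: 9; together 6 + 9 = 15.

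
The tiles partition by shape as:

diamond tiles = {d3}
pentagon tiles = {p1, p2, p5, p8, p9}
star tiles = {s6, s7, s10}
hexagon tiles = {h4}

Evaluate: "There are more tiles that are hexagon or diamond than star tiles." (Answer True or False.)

False

There are 2 tiles that are hexagon or diamond.
There are 3 star tiles.
The claim requires 2 > 3, which does not hold.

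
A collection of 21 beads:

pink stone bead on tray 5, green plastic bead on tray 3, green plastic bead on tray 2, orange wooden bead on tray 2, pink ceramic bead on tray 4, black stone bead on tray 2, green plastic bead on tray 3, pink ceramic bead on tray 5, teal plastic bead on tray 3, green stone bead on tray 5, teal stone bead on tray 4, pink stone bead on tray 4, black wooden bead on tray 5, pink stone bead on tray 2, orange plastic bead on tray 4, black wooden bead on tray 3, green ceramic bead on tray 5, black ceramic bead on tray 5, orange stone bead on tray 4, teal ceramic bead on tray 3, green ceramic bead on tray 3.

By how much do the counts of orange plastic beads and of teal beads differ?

orange plastic beads: 1. teal beads: 3.
|1 − 3| = 3 − 1 = 2.

2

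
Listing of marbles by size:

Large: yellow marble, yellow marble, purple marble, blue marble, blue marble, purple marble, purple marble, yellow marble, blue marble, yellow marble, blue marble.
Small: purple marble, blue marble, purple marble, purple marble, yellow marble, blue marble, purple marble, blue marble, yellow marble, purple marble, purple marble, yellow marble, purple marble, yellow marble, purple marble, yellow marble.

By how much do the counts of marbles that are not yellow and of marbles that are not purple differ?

2

marbles that are not yellow: 18. marbles that are not purple: 16.
|18 − 16| = 18 − 16 = 2.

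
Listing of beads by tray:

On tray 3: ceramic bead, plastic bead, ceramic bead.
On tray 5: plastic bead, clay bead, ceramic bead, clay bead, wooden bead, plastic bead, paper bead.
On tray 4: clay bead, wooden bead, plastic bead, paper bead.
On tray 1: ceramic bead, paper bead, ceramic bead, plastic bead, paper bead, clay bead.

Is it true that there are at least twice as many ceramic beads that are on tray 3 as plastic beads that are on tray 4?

True

ceramic beads on tray 3: 2.
plastic beads on tray 4: 1.
The claim requires 2 ≥ 2 × 1 = 2, which holds.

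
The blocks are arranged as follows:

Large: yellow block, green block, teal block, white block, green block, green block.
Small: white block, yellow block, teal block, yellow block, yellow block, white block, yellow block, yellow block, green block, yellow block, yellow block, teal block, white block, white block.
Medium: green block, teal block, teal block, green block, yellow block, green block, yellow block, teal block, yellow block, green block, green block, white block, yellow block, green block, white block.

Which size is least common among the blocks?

large

Counts by size: medium 15, small 14, large 6.
The minimum is 6, held uniquely by large.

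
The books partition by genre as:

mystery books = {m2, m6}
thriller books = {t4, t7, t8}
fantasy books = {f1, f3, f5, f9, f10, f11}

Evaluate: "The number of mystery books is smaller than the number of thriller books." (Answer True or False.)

|mystery books| = 2.
|thriller books| = 3.
The claim requires 2 < 3, which holds.

True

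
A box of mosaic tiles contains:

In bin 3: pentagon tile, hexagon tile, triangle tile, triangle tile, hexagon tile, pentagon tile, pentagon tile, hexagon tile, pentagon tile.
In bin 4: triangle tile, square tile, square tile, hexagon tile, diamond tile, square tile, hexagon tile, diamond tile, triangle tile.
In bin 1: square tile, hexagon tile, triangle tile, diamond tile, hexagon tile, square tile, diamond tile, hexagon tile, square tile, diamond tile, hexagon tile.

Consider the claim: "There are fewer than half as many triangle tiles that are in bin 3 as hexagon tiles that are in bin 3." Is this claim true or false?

|triangle tiles in bin 3| = 2.
|hexagon tiles in bin 3| = 3.
The claim requires 2 × 2 = 4 < 3, which does not hold.

False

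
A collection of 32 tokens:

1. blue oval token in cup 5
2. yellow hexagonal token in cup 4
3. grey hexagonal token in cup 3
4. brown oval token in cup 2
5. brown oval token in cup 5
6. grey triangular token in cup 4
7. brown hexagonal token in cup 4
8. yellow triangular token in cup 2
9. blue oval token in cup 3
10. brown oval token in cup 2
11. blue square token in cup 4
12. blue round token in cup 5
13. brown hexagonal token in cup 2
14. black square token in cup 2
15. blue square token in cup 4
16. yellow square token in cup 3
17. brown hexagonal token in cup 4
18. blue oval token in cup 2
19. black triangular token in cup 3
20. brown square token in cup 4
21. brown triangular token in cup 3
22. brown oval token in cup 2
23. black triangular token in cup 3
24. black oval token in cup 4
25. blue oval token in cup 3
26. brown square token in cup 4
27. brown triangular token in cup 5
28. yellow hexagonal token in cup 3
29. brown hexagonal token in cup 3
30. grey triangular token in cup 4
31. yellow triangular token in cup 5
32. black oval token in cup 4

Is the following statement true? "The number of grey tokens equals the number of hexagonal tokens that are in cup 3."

True

There are 3 grey tokens.
There are 3 hexagonal tokens in cup 3.
The claim requires 3 = 3, which holds.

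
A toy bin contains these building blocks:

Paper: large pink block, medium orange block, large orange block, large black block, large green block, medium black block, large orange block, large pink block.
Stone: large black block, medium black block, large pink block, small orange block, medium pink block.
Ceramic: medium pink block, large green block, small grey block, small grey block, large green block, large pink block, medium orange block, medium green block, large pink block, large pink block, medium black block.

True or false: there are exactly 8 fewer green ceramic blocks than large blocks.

|green ceramic blocks| = 3.
|large blocks| = 13.
The claim requires 13 − 3 (= 10) to equal 8, which does not hold.

False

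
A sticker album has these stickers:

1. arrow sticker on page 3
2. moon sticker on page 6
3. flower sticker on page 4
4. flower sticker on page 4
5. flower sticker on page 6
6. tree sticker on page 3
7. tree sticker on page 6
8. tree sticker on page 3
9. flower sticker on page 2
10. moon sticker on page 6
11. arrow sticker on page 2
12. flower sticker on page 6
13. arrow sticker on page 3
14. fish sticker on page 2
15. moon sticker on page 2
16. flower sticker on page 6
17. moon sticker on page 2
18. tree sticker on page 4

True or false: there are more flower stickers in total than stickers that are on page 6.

|flower stickers| = 6.
|stickers on page 6| = 6.
The claim requires 6 > 6, which does not hold.

False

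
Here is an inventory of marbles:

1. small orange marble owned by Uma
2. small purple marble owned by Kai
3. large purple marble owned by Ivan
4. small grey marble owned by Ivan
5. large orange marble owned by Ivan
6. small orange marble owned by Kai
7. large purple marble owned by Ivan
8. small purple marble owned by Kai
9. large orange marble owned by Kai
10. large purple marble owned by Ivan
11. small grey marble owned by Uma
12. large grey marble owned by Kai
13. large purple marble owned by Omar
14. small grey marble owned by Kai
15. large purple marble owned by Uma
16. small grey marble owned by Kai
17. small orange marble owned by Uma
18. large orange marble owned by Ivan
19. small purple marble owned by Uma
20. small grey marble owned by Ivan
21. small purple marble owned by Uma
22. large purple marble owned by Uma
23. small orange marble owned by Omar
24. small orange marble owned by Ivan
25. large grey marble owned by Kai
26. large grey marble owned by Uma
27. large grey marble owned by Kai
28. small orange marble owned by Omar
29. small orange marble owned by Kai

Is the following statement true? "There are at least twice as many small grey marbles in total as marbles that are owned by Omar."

False

|small grey marbles| = 5.
|marbles owned by Omar| = 3.
The claim requires 5 ≥ 2 × 3 = 6, which does not hold.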